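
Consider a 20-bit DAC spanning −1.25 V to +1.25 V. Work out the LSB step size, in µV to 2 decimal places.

Full-scale span = 2.5 V.
LSB = 2.5 / 2^20 = 2.5 / 1048576 = 2.38419e-06 V = 2.38 µV.

2.38 µV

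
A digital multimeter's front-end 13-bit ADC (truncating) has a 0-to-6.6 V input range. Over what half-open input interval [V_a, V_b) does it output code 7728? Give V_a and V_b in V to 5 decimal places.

[6.22617 V, 6.22698 V)

LSB = 6.6/2^13 = 0.806 mV.
V_a = V_low + 7728·LSB = 6.22617 V; V_b = V_low + 7729·LSB = 6.22698 V.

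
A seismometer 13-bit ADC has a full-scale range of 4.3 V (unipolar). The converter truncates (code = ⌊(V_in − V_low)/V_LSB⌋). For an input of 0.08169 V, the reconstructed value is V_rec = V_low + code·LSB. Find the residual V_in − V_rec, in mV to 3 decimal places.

One LSB is 4.3 V / 8192 = 0.525 mV.
(0.08169 − 0)/0.000524902 = 155.6289; ⌊·⌋ gives code 155.
V_rec = 0 + 155·0.000524902 = 0.081359863 V.
Difference: 0.000330137 V → 0.330 mV.

0.330 mV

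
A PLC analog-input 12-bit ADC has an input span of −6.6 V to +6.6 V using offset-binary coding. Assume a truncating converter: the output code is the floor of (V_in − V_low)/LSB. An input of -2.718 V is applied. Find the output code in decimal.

Full-scale span = 13.2 V; LSB = 13.2/2^12 = 3.223 mV.
(V_in − V_low)/LSB = (-2.718 − (−6.6)) / 0.00322266 = 1204.596.
Floor → code 1204.

code 1204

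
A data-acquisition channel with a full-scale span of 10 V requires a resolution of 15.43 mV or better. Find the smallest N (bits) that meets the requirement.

Number of steps required ≥ 10 V / 15.43 mV = 648.09.
Need 2^N ≥ 648.09; 2^9 = 512, 2^10 = 1024.
Minimum N = 10.

10 bits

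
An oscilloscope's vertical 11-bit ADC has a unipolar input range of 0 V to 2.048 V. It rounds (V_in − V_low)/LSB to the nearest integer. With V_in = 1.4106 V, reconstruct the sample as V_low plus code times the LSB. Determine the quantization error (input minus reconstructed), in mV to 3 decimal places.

-0.400 mV

One LSB is 2.048 V / 2048 = 1.000 mV.
Scaled input = 1410.6000 LSBs, so code = 1411.
V_rec = 0 + 1411·0.001 = 1.411 V.
V_in − V_rec = -0.0004 V = -0.400 mV.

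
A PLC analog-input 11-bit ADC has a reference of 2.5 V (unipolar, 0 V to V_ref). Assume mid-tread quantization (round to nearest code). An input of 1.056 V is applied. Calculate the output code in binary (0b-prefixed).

code 0b1101100001 (decimal 865)

Full-scale span = 2.5 V; LSB = 2.5/2^11 = 1.221 mV.
(1.056 − 0) / 0.0012207 = 865.075 LSBs.
round(865.075) = 865.
In binary (0b-prefixed): 0b1101100001.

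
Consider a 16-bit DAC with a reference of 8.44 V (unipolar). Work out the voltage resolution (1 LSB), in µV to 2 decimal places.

128.78 µV

Full-scale span = 8.44 V.
LSB = 8.44 / 2^16 = 8.44 / 65536 = 0.000128784 V = 128.78 µV.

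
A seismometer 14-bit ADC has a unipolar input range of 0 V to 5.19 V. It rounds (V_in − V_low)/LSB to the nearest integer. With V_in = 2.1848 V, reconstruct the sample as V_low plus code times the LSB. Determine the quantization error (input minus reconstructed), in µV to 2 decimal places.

One LSB is 5.19 V / 16384 = 316.77 µV.
(2.1848 − 0)/0.000316772 = 6897.0642; round gives code 6897.
Reconstructed: 2.1847797 V.
Error = 2.1848 − 2.1847797 = 2.03369e-05 V = 20.34 µV.

20.34 µV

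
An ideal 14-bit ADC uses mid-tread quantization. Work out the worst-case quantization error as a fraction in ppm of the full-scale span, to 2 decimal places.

Rounding → worst-case error = ½ LSB = V_FS/2^15, so 1e+06/32768 = 30.5176 ppm of full scale.

30.52 ppm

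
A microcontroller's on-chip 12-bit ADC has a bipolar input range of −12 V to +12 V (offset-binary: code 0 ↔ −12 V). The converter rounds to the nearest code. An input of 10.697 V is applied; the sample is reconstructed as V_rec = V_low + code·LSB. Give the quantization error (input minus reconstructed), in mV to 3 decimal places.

One LSB is 24 V / 4096 = 5.859 mV.
Scaled input = 3873.6213 LSBs, so code = 3874.
Reconstructed: 10.699219 V.
Error = 10.697 − 10.699219 = -0.00221875 V = -2.219 mV.

-2.219 mV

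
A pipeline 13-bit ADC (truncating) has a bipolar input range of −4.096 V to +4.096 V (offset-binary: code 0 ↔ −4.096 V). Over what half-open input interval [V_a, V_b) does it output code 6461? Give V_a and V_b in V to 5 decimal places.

LSB = 8.192/2^13 = 1.000 mV.
V_a = V_low + 6461·LSB = 2.365 V; V_b = V_low + 6462·LSB = 2.366 V.

[2.36500 V, 2.36600 V)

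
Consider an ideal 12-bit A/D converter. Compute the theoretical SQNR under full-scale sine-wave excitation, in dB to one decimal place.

SNR ≈ 6.02·N + 1.76 dB = 6.02·12 + 1.76 = 74.00 dB.

74.0 dB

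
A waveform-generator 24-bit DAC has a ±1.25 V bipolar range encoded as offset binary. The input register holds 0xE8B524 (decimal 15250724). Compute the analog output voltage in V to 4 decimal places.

LSB = 2.5 V / 2^24 = 0.15 µV.
Code 0xE8B524 = 15250724 decimal.
V_out = (−1.25) + 15250724 × 1.49012e-07 V = 1.02253 V.

1.0225 V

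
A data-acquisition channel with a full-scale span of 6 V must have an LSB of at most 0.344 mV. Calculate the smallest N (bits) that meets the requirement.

Number of steps required ≥ 6 V / 0.344 mV = 17441.86.
Need 2^N ≥ 17441.86; 2^14 = 16384, 2^15 = 32768.
Minimum N = 15.

15 bits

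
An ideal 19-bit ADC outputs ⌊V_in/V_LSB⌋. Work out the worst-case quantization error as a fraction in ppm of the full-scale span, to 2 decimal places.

Truncating → worst-case error = 1 LSB = V_FS/2^19, so 1e+06/524288 = 1.90735 ppm of full scale.

1.91 ppm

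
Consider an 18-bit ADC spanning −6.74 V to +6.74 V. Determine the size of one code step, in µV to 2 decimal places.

Full-scale span = 13.48 V.
LSB = 13.48 / 2^18 = 13.48 / 262144 = 5.14221e-05 V = 51.42 µV.

51.42 µV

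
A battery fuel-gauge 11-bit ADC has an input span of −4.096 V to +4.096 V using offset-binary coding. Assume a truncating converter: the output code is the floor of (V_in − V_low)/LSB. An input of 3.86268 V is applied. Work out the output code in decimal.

code 1989

Full-scale span = 8.192 V; LSB = 8.192/2^11 = 4.000 mV.
(V_in − V_low)/LSB = (3.86268 − (−4.096)) / 0.004 = 1989.670.
⌊·⌋(1989.670) = 1989.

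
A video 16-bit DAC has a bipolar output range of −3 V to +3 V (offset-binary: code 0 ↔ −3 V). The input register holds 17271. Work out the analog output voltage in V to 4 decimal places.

-1.4188 V

LSB = 6 V / 2^16 = 91.55 µV.
V_out = (−3) + 17271 × 9.15527e-05 V = -1.41879 V.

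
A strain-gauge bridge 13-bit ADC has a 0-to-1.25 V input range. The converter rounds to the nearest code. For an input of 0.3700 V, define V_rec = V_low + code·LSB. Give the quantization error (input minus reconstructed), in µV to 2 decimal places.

-25.63 µV

One LSB is 1.25 V / 8192 = 152.59 µV.
Scaled input = 2424.8320 LSBs, so code = 2425.
Code 2425 maps back to 0 + 2425×0.000152588 V = 0.37002563 V.
Error = 0.3700 − 0.37002563 = -2.56348e-05 V = -25.63 µV.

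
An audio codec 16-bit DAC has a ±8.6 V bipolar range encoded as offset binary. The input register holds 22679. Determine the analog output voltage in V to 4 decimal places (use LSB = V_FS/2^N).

-2.6479 V

LSB = 17.2 V / 2^16 = 262.45 µV.
V_out = (−8.6) + 22679 × 0.000262451 V = -2.64787 V.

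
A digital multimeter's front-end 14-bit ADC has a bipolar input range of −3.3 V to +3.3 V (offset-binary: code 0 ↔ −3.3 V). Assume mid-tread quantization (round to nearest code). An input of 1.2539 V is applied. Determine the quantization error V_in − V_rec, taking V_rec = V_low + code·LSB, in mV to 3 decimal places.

-0.116 mV

One LSB is 6.6 V / 16384 = 402.83 µV.
(V_in − V_low)/LSB = (1.2539 − (−3.3))/0.000402832 = 11304.7118 → code 11305 (round).
V_rec = (−3.3) + 11305·0.000402832 = 1.2540161 V.
Difference: -0.000116113 V → -0.116 mV.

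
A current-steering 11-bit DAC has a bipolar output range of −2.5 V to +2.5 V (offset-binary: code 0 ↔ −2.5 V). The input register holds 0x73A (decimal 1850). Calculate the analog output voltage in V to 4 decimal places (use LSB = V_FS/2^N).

2.0166 V

LSB = 5 V / 2^11 = 2.441 mV.
Code 0x73A = 1850 decimal.
V_out = (−2.5) + 1850 × 0.00244141 V = 2.0166 V.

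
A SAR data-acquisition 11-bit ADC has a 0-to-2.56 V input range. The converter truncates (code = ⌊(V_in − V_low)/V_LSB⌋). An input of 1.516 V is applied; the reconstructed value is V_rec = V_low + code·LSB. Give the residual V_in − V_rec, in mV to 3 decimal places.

LSB = 2.56/2^11 = 1.250 mV.
Scaled input = 1212.8000 LSBs, so code = 1212.
Reconstructed: 1.515 V.
Difference: 0.001 V → 1.000 mV.

1.000 mV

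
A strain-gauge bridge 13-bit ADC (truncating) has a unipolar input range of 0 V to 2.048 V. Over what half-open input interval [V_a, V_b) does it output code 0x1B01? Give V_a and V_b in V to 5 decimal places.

[1.72825 V, 1.72850 V)

LSB = 2.048/2^13 = 250.00 µV.
Code 0x1B01 = 6913 decimal.
V_a = V_low + 6913·LSB = 1.72825 V; V_b = V_low + 6914·LSB = 1.7285 V.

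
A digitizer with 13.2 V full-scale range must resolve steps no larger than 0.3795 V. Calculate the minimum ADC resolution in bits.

Number of steps required ≥ 13.2 V / 0.3795 V = 34.78.
Need 2^N ≥ 34.78; 2^5 = 32, 2^6 = 64.
Minimum N = 6.

6 bits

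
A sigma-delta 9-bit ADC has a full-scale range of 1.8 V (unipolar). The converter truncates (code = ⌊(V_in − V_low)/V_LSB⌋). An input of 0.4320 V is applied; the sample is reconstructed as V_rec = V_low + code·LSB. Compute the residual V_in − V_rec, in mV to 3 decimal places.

3.094 mV

One LSB is 1.8 V / 512 = 3.516 mV.
(V_in − V_low)/LSB = (0.4320 − 0)/0.00351563 = 122.8800 → code 122 (floor).
V_rec = 0 + 122·0.00351563 = 0.42890625 V.
V_in − V_rec = 0.00309375 V = 3.094 mV.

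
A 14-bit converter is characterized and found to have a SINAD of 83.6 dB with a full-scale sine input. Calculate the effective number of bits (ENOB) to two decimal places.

13.59 bits

ENOB = (SINAD − 1.76) / 6.02 = (83.6 − 1.76)/6.02 = 13.595.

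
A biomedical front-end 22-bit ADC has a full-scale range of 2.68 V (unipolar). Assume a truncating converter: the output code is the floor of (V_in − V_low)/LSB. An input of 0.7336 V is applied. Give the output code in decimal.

code 1148112

LSB = 2.68 V / 4194304 = 0.64 µV.
(V_in − V_low)/LSB = (0.7336 − 0) / 6.38962e-07 = 1148112.468.
⌊·⌋(1148112.468) = 1148112.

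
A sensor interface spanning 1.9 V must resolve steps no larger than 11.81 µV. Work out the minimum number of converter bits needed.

18 bits

Number of steps required ≥ 1.9 V / 11.81 µV = 160880.61.
Need 2^N ≥ 160880.61; 2^17 = 131072, 2^18 = 262144.
Minimum N = 18.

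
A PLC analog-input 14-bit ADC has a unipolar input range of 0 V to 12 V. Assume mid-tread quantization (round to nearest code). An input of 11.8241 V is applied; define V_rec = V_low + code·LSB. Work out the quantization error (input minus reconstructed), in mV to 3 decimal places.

-0.119 mV

One LSB is 12 V / 16384 = 0.732 mV.
(11.8241 − 0)/0.000732422 = 16143.8379; round gives code 16144.
V_rec = 0 + 16144·0.000732422 = 11.824219 V.
V_in − V_rec = -0.00011875 V = -0.119 mV.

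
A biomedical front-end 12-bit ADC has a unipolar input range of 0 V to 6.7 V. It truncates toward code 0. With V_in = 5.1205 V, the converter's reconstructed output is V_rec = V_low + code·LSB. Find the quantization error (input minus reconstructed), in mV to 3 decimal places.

Step size: 6.7 V ÷ 2^12 = 1.636 mV.
(V_in − V_low)/LSB = (5.1205 − 0)/0.00163574 = 3130.3833 → code 3130 (floor).
Code 3130 maps back to 0 + 3130×0.00163574 V = 5.119873 V.
Difference: 0.000626953 V → 0.627 mV.

0.627 mV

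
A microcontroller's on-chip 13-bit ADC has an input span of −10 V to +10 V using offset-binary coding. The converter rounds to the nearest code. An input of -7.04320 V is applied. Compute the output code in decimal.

code 1211

LSB = 20 V / 8192 = 2.441 mV.
(V_in − V_low)/LSB = (-7.04320 − (−10)) / 0.00244141 = 1211.105.
Round → code 1211.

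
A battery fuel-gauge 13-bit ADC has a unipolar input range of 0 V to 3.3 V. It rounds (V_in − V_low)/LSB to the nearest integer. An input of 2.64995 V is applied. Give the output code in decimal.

Full-scale span = 3.3 V; LSB = 3.3/2^13 = 402.83 µV.
(V_in − V_low)/LSB = (2.64995 − 0) / 0.000402832 = 6578.300.
round(6578.300) = 6578.

code 6578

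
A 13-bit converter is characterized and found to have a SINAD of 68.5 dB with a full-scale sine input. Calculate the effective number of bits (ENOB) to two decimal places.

11.09 bits

ENOB = (SINAD − 1.76) / 6.02 = (68.5 − 1.76)/6.02 = 11.086.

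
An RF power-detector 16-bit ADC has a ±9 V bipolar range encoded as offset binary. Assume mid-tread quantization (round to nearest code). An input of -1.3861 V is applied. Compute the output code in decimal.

With 65536 levels over 18 V, one step is 274.66 µV.
(V_in − V_low)/LSB = (-1.3861 − (−9)) / 0.000274658 = 27721.364.
Round → code 27721.

code 27721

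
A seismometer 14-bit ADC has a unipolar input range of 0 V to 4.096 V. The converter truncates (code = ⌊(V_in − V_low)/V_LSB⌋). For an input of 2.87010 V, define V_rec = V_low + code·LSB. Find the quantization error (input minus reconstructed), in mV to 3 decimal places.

0.100 mV

One LSB is 4.096 V / 16384 = 250.00 µV.
Scaled input = 11480.4000 LSBs, so code = 11480.
Code 11480 maps back to 0 + 11480×0.00025 V = 2.87 V.
V_in − V_rec = 0.0001 V = 0.100 mV.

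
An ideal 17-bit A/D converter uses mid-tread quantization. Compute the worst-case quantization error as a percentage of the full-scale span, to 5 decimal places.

Rounding → worst-case error = ½ LSB = V_FS/2^18, so 100/262144 = 0.00038147 % of full scale.

0.00038 %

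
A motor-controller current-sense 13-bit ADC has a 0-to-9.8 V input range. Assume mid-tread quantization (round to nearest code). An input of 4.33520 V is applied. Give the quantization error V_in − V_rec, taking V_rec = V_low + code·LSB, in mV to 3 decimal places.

One LSB is 9.8 V / 8192 = 1.196 mV.
(V_in − V_low)/LSB = (4.33520 − 0)/0.00119629 = 3623.8733 → code 3624 (round).
V_rec = 0 + 3624·0.00119629 = 4.3353516 V.
Error = 4.33520 − 4.3353516 = -0.000151563 V = -0.152 mV.

-0.152 mV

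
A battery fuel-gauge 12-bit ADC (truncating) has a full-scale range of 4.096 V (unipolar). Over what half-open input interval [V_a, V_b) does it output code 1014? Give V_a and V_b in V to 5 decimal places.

[1.01400 V, 1.01500 V)

LSB = 4.096/2^12 = 1.000 mV.
V_a = V_low + 1014·LSB = 1.014 V; V_b = V_low + 1015·LSB = 1.015 V.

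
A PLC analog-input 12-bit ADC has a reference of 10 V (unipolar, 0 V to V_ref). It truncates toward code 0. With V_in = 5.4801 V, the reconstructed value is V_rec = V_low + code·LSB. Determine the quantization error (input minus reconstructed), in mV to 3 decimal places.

Step size: 10 V ÷ 2^12 = 2.441 mV.
(V_in − V_low)/LSB = (5.4801 − 0)/0.00244141 = 2244.6490 → code 2244 (floor).
Reconstructed: 5.4785156 V.
V_in − V_rec = 0.00158438 V = 1.584 mV.

1.584 mV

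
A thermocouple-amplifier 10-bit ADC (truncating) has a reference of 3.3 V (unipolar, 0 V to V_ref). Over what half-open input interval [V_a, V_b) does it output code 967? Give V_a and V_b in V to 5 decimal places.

LSB = 3.3/2^10 = 3.223 mV.
V_a = V_low + 967·LSB = 3.11631 V; V_b = V_low + 968·LSB = 3.11953 V.

[3.11631 V, 3.11953 V)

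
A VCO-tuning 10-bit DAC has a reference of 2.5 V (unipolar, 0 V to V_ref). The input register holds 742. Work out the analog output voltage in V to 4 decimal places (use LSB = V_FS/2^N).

LSB = 2.5 V / 2^10 = 2.441 mV.
V_out = 0 + 742 × 0.00244141 V = 1.81152 V.

1.8115 V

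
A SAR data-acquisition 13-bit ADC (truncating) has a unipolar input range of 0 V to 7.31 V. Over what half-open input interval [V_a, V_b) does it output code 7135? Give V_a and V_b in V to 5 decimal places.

[6.36680 V, 6.36770 V)

LSB = 7.31/2^13 = 0.892 mV.
V_a = V_low + 7135·LSB = 6.3668 V; V_b = V_low + 7136·LSB = 6.3677 V.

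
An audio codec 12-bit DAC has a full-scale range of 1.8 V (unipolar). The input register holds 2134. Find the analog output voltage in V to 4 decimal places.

0.9378 V

LSB = 1.8 V / 2^12 = 439.45 µV.
V_out = 0 + 2134 × 0.000439453 V = 0.937793 V.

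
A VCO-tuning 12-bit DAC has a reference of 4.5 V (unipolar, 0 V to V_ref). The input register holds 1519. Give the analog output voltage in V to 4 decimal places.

LSB = 4.5 V / 2^12 = 1.099 mV.
V_out = 0 + 1519 × 0.00109863 V = 1.66882 V.

1.6688 V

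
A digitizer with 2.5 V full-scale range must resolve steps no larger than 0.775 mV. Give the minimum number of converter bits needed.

Number of steps required ≥ 2.5 V / 0.775 mV = 3225.81.
Need 2^N ≥ 3225.81; 2^11 = 2048, 2^12 = 4096.
Minimum N = 12.

12 bits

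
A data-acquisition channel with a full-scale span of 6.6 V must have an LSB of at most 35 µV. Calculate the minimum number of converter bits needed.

Number of steps required ≥ 6.6 V / 35 µV = 188571.43.
Need 2^N ≥ 188571.43; 2^17 = 131072, 2^18 = 262144.
Minimum N = 18.

18 bits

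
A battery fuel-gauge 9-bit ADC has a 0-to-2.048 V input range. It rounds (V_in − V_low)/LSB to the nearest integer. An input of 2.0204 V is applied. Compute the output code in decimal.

code 505

Full-scale span = 2.048 V; LSB = 2.048/2^9 = 4.000 mV.
(2.0204 − 0) / 0.004 = 505.100 LSBs.
round(505.100) = 505.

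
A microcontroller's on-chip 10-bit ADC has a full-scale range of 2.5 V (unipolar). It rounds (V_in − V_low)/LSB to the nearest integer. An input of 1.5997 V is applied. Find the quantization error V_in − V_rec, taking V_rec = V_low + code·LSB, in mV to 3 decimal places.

0.579 mV

Step size: 2.5 V ÷ 2^10 = 2.441 mV.
(1.5997 − 0)/0.00244141 = 655.2371; round gives code 655.
Reconstructed: 1.5991211 V.
V_in − V_rec = 0.000578906 V = 0.579 mV.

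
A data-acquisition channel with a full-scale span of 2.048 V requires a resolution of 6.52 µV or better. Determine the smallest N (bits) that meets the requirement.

19 bits

Number of steps required ≥ 2.048 V / 6.52 µV = 314110.43.
Need 2^N ≥ 314110.43; 2^18 = 262144, 2^19 = 524288.
Minimum N = 19.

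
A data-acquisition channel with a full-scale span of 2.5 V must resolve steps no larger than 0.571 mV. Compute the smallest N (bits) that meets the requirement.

13 bits

Number of steps required ≥ 2.5 V / 0.571 mV = 4378.28.
Need 2^N ≥ 4378.28; 2^12 = 4096, 2^13 = 8192.
Minimum N = 13.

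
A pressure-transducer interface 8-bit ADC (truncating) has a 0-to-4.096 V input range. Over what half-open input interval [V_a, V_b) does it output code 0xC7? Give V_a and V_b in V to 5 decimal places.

LSB = 4.096/2^8 = 16.000 mV.
Code 0xC7 = 199 decimal.
V_a = V_low + 199·LSB = 3.184 V; V_b = V_low + 200·LSB = 3.2 V.

[3.18400 V, 3.20000 V)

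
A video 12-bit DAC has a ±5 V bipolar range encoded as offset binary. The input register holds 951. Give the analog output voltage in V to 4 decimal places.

-2.6782 V

LSB = 10 V / 2^12 = 2.441 mV.
V_out = (−5) + 951 × 0.00244141 V = -2.67822 V.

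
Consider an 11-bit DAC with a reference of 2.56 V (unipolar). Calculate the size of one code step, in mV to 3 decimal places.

1.250 mV

Full-scale span = 2.56 V.
LSB = 2.56 / 2^11 = 2.56 / 2048 = 0.00125 V = 1.250 mV.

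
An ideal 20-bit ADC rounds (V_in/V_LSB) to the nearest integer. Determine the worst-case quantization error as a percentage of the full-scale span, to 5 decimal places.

0.00005 %

Rounding → worst-case error = ½ LSB = V_FS/2^21, so 100/2097152 = 4.76837e-05 % of full scale.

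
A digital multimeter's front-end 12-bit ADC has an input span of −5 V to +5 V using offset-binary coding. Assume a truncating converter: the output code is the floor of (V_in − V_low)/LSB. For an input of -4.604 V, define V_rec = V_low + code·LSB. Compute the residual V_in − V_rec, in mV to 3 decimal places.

0.492 mV

LSB = 10/2^12 = 2.441 mV.
Scaled input = 162.2016 LSBs, so code = 162.
Reconstructed: -4.6044922 V.
V_in − V_rec = 0.000492188 V = 0.492 mV.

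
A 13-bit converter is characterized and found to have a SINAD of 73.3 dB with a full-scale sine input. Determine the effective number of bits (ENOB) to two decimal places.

ENOB = (SINAD − 1.76) / 6.02 = (73.3 − 1.76)/6.02 = 11.884.

11.88 bits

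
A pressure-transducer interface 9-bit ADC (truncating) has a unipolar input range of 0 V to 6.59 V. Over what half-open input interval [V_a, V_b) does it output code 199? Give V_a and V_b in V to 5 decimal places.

[2.56135 V, 2.57422 V)

LSB = 6.59/2^9 = 12.871 mV.
V_a = V_low + 199·LSB = 2.56135 V; V_b = V_low + 200·LSB = 2.57422 V.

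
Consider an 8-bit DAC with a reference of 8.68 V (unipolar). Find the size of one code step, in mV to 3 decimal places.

Full-scale span = 8.68 V.
LSB = 8.68 / 2^8 = 8.68 / 256 = 0.0339062 V = 33.906 mV.

33.906 mV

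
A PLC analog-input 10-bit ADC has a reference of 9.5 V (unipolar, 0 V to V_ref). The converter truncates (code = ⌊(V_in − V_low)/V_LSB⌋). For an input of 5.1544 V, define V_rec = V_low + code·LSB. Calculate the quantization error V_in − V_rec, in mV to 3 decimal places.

One LSB is 9.5 V / 1024 = 9.277 mV.
Scaled input = 555.5901 LSBs, so code = 555.
V_rec = 0 + 555·0.00927734 = 5.1489258 V.
V_in − V_rec = 0.00547422 V = 5.474 mV.

5.474 mV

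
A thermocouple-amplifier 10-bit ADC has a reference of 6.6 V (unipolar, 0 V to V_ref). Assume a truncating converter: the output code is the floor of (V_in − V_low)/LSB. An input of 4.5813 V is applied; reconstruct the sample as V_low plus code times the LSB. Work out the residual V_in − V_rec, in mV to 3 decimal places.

5.128 mV

Step size: 6.6 V ÷ 2^10 = 6.445 mV.
(V_in − V_low)/LSB = (4.5813 − 0)/0.00644531 = 710.7956 → code 710 (floor).
Reconstructed: 4.5761719 V.
Error = 4.5813 − 4.5761719 = 0.00512812 V = 5.128 mV.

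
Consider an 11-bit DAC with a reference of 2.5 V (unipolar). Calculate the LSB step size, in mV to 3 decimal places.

1.221 mV

Full-scale span = 2.5 V.
LSB = 2.5 / 2^11 = 2.5 / 2048 = 0.0012207 V = 1.221 mV.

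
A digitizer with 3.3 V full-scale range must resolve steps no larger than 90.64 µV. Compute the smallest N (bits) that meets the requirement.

Number of steps required ≥ 3.3 V / 90.64 µV = 36407.77.
Need 2^N ≥ 36407.77; 2^15 = 32768, 2^16 = 65536.
Minimum N = 16.

16 bits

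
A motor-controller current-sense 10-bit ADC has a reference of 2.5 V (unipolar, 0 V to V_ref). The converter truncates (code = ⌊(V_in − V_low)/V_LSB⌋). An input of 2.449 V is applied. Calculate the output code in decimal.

code 1003

Full-scale span = 2.5 V; LSB = 2.5/2^10 = 2.441 mV.
(V_in − V_low)/LSB = (2.449 − 0) / 0.00244141 = 1003.110.
So the output code is 1003.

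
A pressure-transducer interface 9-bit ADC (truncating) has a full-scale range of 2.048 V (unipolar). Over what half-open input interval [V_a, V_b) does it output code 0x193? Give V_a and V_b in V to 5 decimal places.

LSB = 2.048/2^9 = 4.000 mV.
Code 0x193 = 403 decimal.
V_a = V_low + 403·LSB = 1.612 V; V_b = V_low + 404·LSB = 1.616 V.

[1.61200 V, 1.61600 V)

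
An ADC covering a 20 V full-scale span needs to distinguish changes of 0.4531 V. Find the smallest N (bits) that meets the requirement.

6 bits

Number of steps required ≥ 20 V / 0.4531 V = 44.14.
Need 2^N ≥ 44.14; 2^5 = 32, 2^6 = 64.
Minimum N = 6.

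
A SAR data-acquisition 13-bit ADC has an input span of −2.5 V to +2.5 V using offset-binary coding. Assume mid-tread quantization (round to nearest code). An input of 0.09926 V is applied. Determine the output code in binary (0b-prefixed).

Full-scale span = 5 V; LSB = 5/2^13 = 0.610 mV.
Input sits at 4258.628 steps above V_low.
So the output code is 4259.
In binary (0b-prefixed): 0b1000010100011.

code 0b1000010100011 (decimal 4259)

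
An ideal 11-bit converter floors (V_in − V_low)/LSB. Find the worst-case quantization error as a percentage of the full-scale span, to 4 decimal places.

Truncating → worst-case error = 1 LSB = V_FS/2^11, so 100/2048 = 0.0488281 % of full scale.

0.0488 %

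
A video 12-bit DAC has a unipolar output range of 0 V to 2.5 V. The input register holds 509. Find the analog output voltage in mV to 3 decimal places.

LSB = 2.5 V / 2^12 = 0.610 mV.
V_out = 0 + 509 × 0.000610352 V = 0.310669 V.
= 310.669 mV.

310.669 mV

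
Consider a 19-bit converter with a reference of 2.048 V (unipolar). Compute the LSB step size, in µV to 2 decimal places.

3.91 µV

Full-scale span = 2.048 V.
LSB = 2.048 / 2^19 = 2.048 / 524288 = 3.90625e-06 V = 3.91 µV.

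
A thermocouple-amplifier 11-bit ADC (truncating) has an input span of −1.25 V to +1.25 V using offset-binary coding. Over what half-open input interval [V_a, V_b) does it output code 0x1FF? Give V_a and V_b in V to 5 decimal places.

[-0.62622 V, -0.62500 V)

LSB = 2.5/2^11 = 1.221 mV.
Code 0x1FF = 511 decimal.
V_a = V_low + 511·LSB = -0.626221 V; V_b = V_low + 512·LSB = -0.625 V.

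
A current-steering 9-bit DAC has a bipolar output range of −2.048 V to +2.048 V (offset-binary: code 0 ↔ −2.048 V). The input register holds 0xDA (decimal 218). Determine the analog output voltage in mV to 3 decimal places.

LSB = 4.096 V / 2^9 = 8.000 mV.
Code 0xDA = 218 decimal.
V_out = (−2.048) + 218 × 0.008 V = -0.304 V.
= -304.000 mV.

-304.000 mV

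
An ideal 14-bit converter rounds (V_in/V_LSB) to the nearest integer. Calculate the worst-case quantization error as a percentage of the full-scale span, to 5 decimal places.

Rounding → worst-case error = ½ LSB = V_FS/2^15, so 100/32768 = 0.00305176 % of full scale.

0.00305 %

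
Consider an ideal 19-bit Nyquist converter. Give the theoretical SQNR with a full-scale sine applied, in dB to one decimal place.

116.1 dB

SNR ≈ 6.02·N + 1.76 dB = 6.02·19 + 1.76 = 116.14 dB.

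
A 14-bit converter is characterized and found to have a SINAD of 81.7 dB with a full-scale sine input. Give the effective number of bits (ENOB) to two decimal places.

ENOB = (SINAD − 1.76) / 6.02 = (81.7 − 1.76)/6.02 = 13.279.

13.28 bits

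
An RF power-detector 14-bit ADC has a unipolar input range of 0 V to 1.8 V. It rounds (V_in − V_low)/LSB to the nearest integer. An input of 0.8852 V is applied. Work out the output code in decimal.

code 8057

LSB = 1.8 V / 16384 = 109.86 µV.
Input sits at 8057.287 steps above V_low.
So the output code is 8057.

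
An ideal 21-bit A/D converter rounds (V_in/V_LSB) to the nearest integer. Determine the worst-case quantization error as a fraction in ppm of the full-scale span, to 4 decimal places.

0.2384 ppm

Rounding → worst-case error = ½ LSB = V_FS/2^22, so 1e+06/4194304 = 0.238419 ppm of full scale.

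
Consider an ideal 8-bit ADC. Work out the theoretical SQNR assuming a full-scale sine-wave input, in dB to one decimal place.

49.9 dB

SNR ≈ 6.02·N + 1.76 dB = 6.02·8 + 1.76 = 49.92 dB.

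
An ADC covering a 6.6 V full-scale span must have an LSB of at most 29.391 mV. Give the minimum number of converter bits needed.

8 bits

Number of steps required ≥ 6.6 V / 29.391 mV = 224.56.
Need 2^N ≥ 224.56; 2^7 = 128, 2^8 = 256.
Minimum N = 8.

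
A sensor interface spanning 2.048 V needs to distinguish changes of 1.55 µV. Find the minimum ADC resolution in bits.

21 bits

Number of steps required ≥ 2.048 V / 1.55 µV = 1321290.32.
Need 2^N ≥ 1321290.32; 2^20 = 1048576, 2^21 = 2097152.
Minimum N = 21.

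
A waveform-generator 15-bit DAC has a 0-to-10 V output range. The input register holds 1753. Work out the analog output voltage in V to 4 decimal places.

LSB = 10 V / 2^15 = 305.18 µV.
V_out = 0 + 1753 × 0.000305176 V = 0.534973 V.

0.5350 V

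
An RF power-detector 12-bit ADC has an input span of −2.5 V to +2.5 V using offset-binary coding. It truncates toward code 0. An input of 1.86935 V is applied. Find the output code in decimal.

LSB = 5 V / 4096 = 1.221 mV.
Input sits at 3579.372 steps above V_low.
Floor → code 3579.

code 3579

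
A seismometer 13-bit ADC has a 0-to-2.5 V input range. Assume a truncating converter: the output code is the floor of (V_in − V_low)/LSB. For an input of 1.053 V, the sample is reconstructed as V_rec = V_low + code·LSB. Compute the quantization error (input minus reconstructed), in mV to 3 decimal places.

Step size: 2.5 V ÷ 2^13 = 305.18 µV.
(1.053 − 0)/0.000305176 = 3450.4704; ⌊·⌋ gives code 3450.
V_rec = 0 + 3450·0.000305176 = 1.0528564 V.
Error = 1.053 − 1.0528564 = 0.000143555 V = 0.144 mV.

0.144 mV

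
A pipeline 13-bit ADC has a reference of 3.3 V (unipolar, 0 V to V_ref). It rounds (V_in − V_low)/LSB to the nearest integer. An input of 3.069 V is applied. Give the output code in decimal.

code 7619

With 8192 levels over 3.3 V, one step is 402.83 µV.
(V_in − V_low)/LSB = (3.069 − 0) / 0.000402832 = 7618.560.
So the output code is 7619.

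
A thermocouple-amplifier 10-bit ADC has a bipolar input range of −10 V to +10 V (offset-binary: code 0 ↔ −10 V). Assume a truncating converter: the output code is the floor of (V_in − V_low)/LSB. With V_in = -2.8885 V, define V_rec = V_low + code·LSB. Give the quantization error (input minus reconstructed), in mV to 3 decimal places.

One LSB is 20 V / 1024 = 19.531 mV.
(V_in − V_low)/LSB = (-2.8885 − (−10))/0.0195312 = 364.1088 → code 364 (floor).
Reconstructed: -2.890625 V.
V_in − V_rec = 0.002125 V = 2.125 mV.

2.125 mV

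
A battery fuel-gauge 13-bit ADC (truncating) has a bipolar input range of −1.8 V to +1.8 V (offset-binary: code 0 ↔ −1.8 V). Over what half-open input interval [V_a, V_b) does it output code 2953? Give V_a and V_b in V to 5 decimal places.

LSB = 3.6/2^13 = 439.45 µV.
V_a = V_low + 2953·LSB = -0.502295 V; V_b = V_low + 2954·LSB = -0.501855 V.

[-0.50229 V, -0.50186 V)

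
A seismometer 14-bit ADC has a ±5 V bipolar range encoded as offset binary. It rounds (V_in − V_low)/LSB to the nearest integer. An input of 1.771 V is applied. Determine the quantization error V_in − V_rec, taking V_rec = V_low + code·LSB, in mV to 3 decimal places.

One LSB is 10 V / 16384 = 0.610 mV.
(1.771 − (−5))/0.000610352 = 11093.6064; round gives code 11094.
Reconstructed: 1.7712402 V.
Error = 1.771 − 1.7712402 = -0.000240234 V = -0.240 mV.

-0.240 mV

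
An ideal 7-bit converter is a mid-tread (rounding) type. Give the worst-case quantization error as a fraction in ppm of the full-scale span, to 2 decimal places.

Rounding → worst-case error = ½ LSB = V_FS/2^8, so 1e+06/256 = 3906.25 ppm of full scale.

3906.25 ppm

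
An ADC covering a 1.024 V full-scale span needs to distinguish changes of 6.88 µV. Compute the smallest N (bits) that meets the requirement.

18 bits

Number of steps required ≥ 1.024 V / 6.88 µV = 148837.21.
Need 2^N ≥ 148837.21; 2^17 = 131072, 2^18 = 262144.
Minimum N = 18.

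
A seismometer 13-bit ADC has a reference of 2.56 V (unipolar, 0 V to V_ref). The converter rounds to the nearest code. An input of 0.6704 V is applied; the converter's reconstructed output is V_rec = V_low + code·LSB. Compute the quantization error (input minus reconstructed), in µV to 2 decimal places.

87.50 µV

LSB = 2.56/2^13 = 312.50 µV.
Scaled input = 2145.2800 LSBs, so code = 2145.
Reconstructed: 0.6703125 V.
Error = 0.6704 − 0.6703125 = 8.75e-05 V = 87.50 µV.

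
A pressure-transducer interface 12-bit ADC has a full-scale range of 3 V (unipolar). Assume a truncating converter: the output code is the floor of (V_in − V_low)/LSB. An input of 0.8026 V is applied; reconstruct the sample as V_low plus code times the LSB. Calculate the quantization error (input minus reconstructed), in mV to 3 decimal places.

One LSB is 3 V / 4096 = 0.732 mV.
(V_in − V_low)/LSB = (0.8026 − 0)/0.000732422 = 1095.8165 → code 1095 (floor).
Code 1095 maps back to 0 + 1095×0.000732422 V = 0.80200195 V.
Error = 0.8026 − 0.80200195 = 0.000598047 V = 0.598 mV.

0.598 mV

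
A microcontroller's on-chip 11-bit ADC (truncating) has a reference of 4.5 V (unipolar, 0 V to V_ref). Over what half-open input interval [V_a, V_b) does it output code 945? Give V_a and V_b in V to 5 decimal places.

[2.07642 V, 2.07861 V)

LSB = 4.5/2^11 = 2.197 mV.
V_a = V_low + 945·LSB = 2.07642 V; V_b = V_low + 946·LSB = 2.07861 V.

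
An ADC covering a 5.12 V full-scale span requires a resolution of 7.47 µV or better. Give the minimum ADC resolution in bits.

Number of steps required ≥ 5.12 V / 7.47 µV = 685408.30.
Need 2^N ≥ 685408.30; 2^19 = 524288, 2^20 = 1048576.
Minimum N = 20.

20 bits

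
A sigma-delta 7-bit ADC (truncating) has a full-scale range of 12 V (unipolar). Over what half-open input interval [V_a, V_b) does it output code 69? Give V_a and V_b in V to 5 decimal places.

[6.46875 V, 6.56250 V)

LSB = 12/2^7 = 93.750 mV.
V_a = V_low + 69·LSB = 6.46875 V; V_b = V_low + 70·LSB = 6.5625 V.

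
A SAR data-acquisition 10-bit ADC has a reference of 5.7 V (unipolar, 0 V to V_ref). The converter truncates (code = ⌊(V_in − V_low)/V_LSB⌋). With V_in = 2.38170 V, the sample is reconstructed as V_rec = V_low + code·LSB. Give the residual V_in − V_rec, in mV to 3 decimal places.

Step size: 5.7 V ÷ 2^10 = 5.566 mV.
(2.38170 − 0)/0.00556641 = 427.8703; ⌊·⌋ gives code 427.
Code 427 maps back to 0 + 427×0.00556641 V = 2.3768555 V.
Difference: 0.00484453 V → 4.845 mV.

4.845 mV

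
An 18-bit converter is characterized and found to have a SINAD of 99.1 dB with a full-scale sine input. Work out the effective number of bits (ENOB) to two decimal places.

ENOB = (SINAD − 1.76) / 6.02 = (99.1 − 1.76)/6.02 = 16.169.

16.17 bits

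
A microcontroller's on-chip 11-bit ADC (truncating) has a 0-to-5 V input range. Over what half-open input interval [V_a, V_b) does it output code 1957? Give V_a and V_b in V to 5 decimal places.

[4.77783 V, 4.78027 V)

LSB = 5/2^11 = 2.441 mV.
V_a = V_low + 1957·LSB = 4.77783 V; V_b = V_low + 1958·LSB = 4.78027 V.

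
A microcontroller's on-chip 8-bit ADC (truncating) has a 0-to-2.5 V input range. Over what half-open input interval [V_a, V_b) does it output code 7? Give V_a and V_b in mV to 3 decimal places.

LSB = 2.5/2^8 = 9.766 mV.
V_a = V_low + 7·LSB = 0.0683594 V; V_b = V_low + 8·LSB = 0.078125 V.

[68.359 mV, 78.125 mV)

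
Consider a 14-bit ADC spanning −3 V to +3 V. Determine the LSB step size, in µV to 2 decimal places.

Full-scale span = 6 V.
LSB = 6 / 2^14 = 6 / 16384 = 0.000366211 V = 366.21 µV.

366.21 µV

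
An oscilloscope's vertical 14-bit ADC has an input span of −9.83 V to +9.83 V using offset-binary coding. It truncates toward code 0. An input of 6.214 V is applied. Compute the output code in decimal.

LSB = 19.66 V / 16384 = 1.200 mV.
(V_in − V_low)/LSB = (6.214 − (−9.83)) / 0.00119995 = 13370.544.
Floor → code 13370.

code 13370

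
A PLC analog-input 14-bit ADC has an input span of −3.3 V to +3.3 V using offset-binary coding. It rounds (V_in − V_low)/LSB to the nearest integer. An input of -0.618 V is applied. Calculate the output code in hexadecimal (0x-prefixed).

LSB = 6.6 V / 16384 = 402.83 µV.
(V_in − V_low)/LSB = (-0.618 − (−3.3)) / 0.000402832 = 6657.862.
Round → code 6658.
In hexadecimal (0x-prefixed): 0x1A02.

code 0x1A02 (decimal 6658)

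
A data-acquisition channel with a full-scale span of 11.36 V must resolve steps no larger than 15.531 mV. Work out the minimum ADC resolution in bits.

10 bits

Number of steps required ≥ 11.36 V / 15.531 mV = 731.44.
Need 2^N ≥ 731.44; 2^9 = 512, 2^10 = 1024.
Minimum N = 10.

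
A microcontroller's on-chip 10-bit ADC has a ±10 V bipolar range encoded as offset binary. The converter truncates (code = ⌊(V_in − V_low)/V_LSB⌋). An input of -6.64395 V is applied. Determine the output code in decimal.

code 171

With 1024 levels over 20 V, one step is 19.531 mV.
(-6.64395 − (−10)) / 0.0195312 = 171.830 LSBs.
Floor → code 171.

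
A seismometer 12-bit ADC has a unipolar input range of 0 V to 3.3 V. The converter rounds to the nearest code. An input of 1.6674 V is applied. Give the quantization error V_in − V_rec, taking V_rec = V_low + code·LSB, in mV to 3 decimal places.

Step size: 3.3 V ÷ 2^12 = 0.806 mV.
Scaled input = 2069.5971 LSBs, so code = 2070.
Reconstructed: 1.6677246 V.
V_in − V_rec = -0.000324609 V = -0.325 mV.

-0.325 mV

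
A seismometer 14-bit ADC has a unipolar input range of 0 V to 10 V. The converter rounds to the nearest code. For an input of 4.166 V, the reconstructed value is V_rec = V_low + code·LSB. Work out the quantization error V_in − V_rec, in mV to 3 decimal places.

Step size: 10 V ÷ 2^14 = 0.610 mV.
Scaled input = 6825.5744 LSBs, so code = 6826.
Reconstructed: 4.1662598 V.
Error = 4.166 − 4.1662598 = -0.000259766 V = -0.260 mV.

-0.260 mV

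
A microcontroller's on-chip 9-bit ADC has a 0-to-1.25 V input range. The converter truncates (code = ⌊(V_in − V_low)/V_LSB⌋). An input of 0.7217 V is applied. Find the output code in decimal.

code 295

With 512 levels over 1.25 V, one step is 2.441 mV.
Input sits at 295.608 steps above V_low.
⌊·⌋(295.608) = 295.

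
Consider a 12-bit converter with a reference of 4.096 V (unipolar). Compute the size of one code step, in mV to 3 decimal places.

Full-scale span = 4.096 V.
LSB = 4.096 / 2^12 = 4.096 / 4096 = 0.001 V = 1.000 mV.

1.000 mV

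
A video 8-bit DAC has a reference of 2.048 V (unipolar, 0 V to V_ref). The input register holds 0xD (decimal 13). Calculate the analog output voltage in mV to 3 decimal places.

104.000 mV

LSB = 2.048 V / 2^8 = 8.000 mV.
Code 0xD = 13 decimal.
V_out = 0 + 13 × 0.008 V = 0.104 V.
= 104.000 mV.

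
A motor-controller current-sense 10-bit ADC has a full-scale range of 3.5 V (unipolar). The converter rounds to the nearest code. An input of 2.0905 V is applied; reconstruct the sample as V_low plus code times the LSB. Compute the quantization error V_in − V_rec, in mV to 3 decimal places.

One LSB is 3.5 V / 1024 = 3.418 mV.
Scaled input = 611.6206 LSBs, so code = 612.
Reconstructed: 2.0917969 V.
V_in − V_rec = -0.00129688 V = -1.297 mV.

-1.297 mV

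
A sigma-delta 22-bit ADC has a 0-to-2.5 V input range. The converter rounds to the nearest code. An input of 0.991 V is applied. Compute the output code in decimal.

LSB = 2.5 V / 4194304 = 0.60 µV.
Input sits at 1662622.106 steps above V_low.
Round → code 1662622.

code 1662622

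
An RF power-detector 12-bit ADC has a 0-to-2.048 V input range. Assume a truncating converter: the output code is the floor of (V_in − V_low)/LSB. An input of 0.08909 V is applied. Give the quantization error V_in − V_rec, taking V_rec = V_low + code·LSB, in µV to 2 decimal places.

90.00 µV

LSB = 2.048/2^12 = 0.500 mV.
(V_in − V_low)/LSB = (0.08909 − 0)/0.0005 = 178.1800 → code 178 (floor).
Reconstructed: 0.089 V.
Error = 0.08909 − 0.089 = 9e-05 V = 90.00 µV.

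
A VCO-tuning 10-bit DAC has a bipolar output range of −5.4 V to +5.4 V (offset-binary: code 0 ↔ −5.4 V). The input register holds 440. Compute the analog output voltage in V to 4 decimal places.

LSB = 10.8 V / 2^10 = 10.547 mV.
V_out = (−5.4) + 440 × 0.0105469 V = -0.759375 V.

-0.7594 V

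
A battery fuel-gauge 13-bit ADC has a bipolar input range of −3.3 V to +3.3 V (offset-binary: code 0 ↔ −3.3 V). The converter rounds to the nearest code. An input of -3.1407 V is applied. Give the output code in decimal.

With 8192 levels over 6.6 V, one step is 0.806 mV.
Input sits at 197.725 steps above V_low.
So the output code is 198.

code 198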